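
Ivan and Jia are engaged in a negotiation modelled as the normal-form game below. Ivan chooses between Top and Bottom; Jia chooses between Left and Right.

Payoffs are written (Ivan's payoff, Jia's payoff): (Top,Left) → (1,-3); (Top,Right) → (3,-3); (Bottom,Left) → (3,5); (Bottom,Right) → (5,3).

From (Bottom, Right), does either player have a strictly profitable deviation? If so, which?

Ivan at (Bottom, Right) earns 5; deviating to Top yields 3 — not better.
Jia earns 3; deviating to Left yields 5 — a strict improvement.
Only Jia has a strictly profitable deviation.

Jia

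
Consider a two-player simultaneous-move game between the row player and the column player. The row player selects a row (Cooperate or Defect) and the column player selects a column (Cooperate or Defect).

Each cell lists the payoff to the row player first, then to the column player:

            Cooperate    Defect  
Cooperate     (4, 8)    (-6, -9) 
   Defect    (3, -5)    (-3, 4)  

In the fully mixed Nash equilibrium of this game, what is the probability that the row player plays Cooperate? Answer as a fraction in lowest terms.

Let x be the probability that the row player plays Cooperate. In a completely mixed equilibrium, the column player must be indifferent between Cooperate and Defect.
The column player's expected payoff from Cooperate is 8x − 5(1−x); from Defect it is −9x + 4(1−x).
Setting these equal: 13x − 5 = −13x + 4, so x = 9/26.

9/26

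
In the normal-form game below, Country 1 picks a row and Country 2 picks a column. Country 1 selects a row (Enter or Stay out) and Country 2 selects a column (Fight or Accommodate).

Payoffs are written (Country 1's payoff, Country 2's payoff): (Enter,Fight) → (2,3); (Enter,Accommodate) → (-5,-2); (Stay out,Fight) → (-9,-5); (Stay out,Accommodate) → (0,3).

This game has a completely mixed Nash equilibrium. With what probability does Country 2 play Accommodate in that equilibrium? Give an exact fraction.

11/16

Let y be the probability that Country 2 plays Fight. In a completely mixed equilibrium, Country 1 must be indifferent between Enter and Stay out.
Country 1's expected payoff from Enter is 2y − 5(1−y); from Stay out it is −9y.
Setting these equal: 7y − 5 = −9y, so y = 5/16.
Therefore Country 2 plays Accommodate with probability 1 − 5/16 = 11/16.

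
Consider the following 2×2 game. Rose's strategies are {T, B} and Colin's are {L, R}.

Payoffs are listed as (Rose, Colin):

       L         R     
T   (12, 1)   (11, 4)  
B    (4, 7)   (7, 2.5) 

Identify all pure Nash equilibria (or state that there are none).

(T, R)

(T, L): Colin prefers R (4 > 1) — not an equilibrium.
(T, R): Rose gets 11 ≥ 7 from B, and Colin gets 4 ≥ 1 from L — Nash equilibrium.
(B, L): Rose prefers T (12 > 4) — not an equilibrium.
(B, R): Rose prefers T (11 > 7); Colin prefers L (7 > 2.5) — not an equilibrium.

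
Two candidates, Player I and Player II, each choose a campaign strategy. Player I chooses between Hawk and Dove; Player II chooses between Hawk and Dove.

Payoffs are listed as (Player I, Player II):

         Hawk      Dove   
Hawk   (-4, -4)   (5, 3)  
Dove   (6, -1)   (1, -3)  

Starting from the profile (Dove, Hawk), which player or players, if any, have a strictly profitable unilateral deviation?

Neither

Player I at (Dove, Hawk) earns 6; deviating to Hawk yields -4 — not better.
Player II earns -1; deviating to Dove yields -3 — not better.
Neither player can strictly improve; the profile is a Nash equilibrium.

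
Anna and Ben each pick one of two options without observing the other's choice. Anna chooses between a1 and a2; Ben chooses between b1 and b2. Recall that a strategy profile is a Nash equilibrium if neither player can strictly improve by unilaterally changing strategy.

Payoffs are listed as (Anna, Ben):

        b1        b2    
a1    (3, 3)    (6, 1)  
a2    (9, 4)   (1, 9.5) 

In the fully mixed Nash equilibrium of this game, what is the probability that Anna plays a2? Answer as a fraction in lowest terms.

Let p be the probability that Anna plays a1. In a completely mixed equilibrium, Ben must be indifferent between b1 and b2.
Ben's expected payoff from b1 is 3p + 4(1−p); from b2 it is p + 9.5(1−p).
Setting these equal: −p + 4 = −8.5p + 9.5, so p = 11/15.
Therefore Anna plays a2 with probability 1 − 11/15 = 4/15.

4/15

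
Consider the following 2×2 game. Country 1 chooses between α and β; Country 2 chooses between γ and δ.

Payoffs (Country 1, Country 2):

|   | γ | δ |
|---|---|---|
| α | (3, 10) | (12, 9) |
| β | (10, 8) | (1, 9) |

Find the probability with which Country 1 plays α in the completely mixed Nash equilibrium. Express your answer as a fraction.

1/2

Let x be the probability that Country 1 plays α. In a completely mixed equilibrium, Country 2 must be indifferent between γ and δ.
Country 2's expected payoff from γ is 10x + 8(1−x); from δ it is 9x + 9(1−x).
Setting these equal: 2x + 8 = 9, so x = 1/2.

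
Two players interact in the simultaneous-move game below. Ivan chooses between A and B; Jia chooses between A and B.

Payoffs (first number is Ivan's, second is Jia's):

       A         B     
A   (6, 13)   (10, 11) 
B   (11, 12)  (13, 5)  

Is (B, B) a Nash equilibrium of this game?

At (B, B), Ivan earns 13; switching to A would give 10, so Ivan has no profitable deviation.
Jia earns 5; switching to A would give 12, so Jia would deviate.
Since at least one player can profitably deviate, this is not a Nash equilibrium.

No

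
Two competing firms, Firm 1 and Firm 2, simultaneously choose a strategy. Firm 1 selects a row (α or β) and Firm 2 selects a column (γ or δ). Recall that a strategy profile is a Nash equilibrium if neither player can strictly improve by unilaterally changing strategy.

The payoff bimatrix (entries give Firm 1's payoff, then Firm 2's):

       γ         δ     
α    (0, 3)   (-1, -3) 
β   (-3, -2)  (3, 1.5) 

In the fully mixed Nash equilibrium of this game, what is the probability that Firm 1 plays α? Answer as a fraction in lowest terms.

7/19

Let x be the probability that Firm 1 plays α. In a completely mixed equilibrium, Firm 2 must be indifferent between γ and δ.
Firm 2's expected payoff from γ is 3x − 2(1−x); from δ it is −3x + 1.5(1−x).
Setting these equal: 5x − 2 = −4.5x + 1.5, so x = 7/19.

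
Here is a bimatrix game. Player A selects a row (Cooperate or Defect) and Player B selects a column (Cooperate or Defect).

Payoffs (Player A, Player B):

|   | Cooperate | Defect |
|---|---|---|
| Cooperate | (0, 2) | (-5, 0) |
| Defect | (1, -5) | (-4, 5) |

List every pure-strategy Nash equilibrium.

(Cooperate, Cooperate): Player A prefers Defect (1 > 0) — not an equilibrium.
(Cooperate, Defect): Player A prefers Defect (-4 > -5); Player B prefers Cooperate (2 > 0) — not an equilibrium.
(Defect, Cooperate): Player B prefers Defect (5 > -5) — not an equilibrium.
(Defect, Defect): Player A gets -4 ≥ -5 from Cooperate, and Player B gets 5 ≥ -5 from Cooperate — Nash equilibrium.

(Defect, Defect)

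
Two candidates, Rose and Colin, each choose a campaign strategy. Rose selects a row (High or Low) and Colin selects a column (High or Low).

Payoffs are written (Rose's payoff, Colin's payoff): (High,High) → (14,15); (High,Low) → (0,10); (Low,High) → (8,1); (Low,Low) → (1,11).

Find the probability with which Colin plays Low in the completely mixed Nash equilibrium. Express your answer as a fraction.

Let q be the probability that Colin plays High. In a completely mixed equilibrium, Rose must be indifferent between High and Low.
Rose's expected payoff from High is 14q; from Low it is 8q + (1−q).
Setting these equal: 14q = 7q + 1, so q = 1/7.
Therefore Colin plays Low with probability 1 − 1/7 = 6/7.

6/7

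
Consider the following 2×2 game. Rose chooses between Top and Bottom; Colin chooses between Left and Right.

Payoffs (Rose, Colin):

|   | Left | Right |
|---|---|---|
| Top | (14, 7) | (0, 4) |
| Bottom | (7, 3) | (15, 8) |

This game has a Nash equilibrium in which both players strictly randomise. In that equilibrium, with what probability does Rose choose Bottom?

Let x be the probability that Rose plays Top. In a completely mixed equilibrium, Colin must be indifferent between Left and Right.
Colin's expected payoff from Left is 7x + 3(1−x); from Right it is 4x + 8(1−x).
Setting these equal: 4x + 3 = −4x + 8, so x = 5/8.
Therefore Rose plays Bottom with probability 1 − 5/8 = 3/8.

3/8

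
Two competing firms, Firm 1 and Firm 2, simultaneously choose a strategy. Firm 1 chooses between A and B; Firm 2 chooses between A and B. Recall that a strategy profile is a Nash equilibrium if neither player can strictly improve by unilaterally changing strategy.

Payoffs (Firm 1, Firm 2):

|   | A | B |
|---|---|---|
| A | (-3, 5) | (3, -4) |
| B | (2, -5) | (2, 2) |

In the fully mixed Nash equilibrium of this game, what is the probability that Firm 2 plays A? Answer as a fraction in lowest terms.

1/6

Let c be the probability that Firm 2 plays A. In a completely mixed equilibrium, Firm 1 must be indifferent between A and B.
Firm 1's expected payoff from A is −3c + 3(1−c); from B it is 2c + 2(1−c).
Setting these equal: −6c + 3 = 2, so c = 1/6.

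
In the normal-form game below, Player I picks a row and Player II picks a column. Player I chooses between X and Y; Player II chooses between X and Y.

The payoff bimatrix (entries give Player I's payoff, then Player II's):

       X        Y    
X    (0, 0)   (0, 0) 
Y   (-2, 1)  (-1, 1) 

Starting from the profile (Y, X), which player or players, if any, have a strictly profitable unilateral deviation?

Player I

Player I at (Y, X) earns -2; deviating to X yields 0 — a strict improvement.
Player II earns 1; deviating to Y yields 1 — not better.
Only Player I has a strictly profitable deviation.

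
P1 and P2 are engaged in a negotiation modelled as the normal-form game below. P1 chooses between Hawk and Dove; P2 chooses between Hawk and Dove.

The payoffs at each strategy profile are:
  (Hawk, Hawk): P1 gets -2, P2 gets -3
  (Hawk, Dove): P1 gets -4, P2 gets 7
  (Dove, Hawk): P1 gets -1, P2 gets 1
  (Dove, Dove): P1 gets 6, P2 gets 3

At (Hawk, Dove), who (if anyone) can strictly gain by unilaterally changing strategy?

P1 at (Hawk, Dove) earns -4; deviating to Dove yields 6 — a strict improvement.
P2 earns 7; deviating to Hawk yields -3 — not better.
Only P1 has a strictly profitable deviation.

P1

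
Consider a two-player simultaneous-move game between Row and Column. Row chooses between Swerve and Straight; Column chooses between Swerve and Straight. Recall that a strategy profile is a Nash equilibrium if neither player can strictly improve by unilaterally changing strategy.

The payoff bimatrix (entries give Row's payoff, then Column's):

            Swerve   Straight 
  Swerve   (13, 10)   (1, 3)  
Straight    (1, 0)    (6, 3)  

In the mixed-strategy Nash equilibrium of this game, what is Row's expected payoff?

77/17

First find q, the probability Column plays Swerve, from Row's indifference between Swerve and Straight: 13q + (1−q) = q + 6(1−q), giving q = 5/17.
Since Row is indifferent in equilibrium, Row's expected payoff equals the payoff from either row against (5/17, 12/17). Using Swerve: 13(5/17) + (12/17) = 77/17.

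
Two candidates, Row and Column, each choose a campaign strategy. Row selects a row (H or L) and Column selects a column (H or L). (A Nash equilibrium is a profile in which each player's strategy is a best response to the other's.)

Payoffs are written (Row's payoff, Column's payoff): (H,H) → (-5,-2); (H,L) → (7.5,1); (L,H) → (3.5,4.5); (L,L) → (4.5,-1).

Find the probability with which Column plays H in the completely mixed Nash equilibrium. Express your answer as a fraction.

Let c be the probability that Column plays H. In a completely mixed equilibrium, Row must be indifferent between H and L.
Row's expected payoff from H is −5c + 7.5(1−c); from L it is 3.5c + 4.5(1−c).
Setting these equal: −12.5c + 7.5 = −c + 4.5, so c = 6/23.

6/23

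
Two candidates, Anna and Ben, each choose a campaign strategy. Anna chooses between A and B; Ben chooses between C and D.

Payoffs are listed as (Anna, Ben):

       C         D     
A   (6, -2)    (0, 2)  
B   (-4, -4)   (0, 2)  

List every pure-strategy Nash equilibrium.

(A, C): Ben prefers D (2 > -2) — not an equilibrium.
(A, D): Anna gets 0 ≥ 0 from B, and Ben gets 2 ≥ -2 from C — Nash equilibrium.
(B, C): Anna prefers A (6 > -4); Ben prefers D (2 > -4) — not an equilibrium.
(B, D): Anna gets 0 ≥ 0 from A, and Ben gets 2 ≥ -4 from C — Nash equilibrium.

(A, D) and (B, D)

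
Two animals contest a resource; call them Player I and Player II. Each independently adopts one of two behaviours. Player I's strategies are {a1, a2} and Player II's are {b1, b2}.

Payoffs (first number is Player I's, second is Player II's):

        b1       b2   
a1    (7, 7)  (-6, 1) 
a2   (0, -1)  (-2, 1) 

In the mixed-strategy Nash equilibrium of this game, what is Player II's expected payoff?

1

First find x, the probability Player I plays a1, from Player II's indifference between b1 and b2: 7x − (1−x) = x + (1−x), giving x = 1/4.
Since Player II is indifferent in equilibrium, Player II's expected payoff equals the payoff from either column against (1/4, 3/4). Using b1: 7(1/4) − (3/4) = 1.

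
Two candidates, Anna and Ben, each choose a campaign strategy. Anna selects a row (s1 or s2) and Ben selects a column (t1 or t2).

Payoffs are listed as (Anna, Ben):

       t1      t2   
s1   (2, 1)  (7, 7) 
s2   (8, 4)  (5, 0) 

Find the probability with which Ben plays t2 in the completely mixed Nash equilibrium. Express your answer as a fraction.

3/4

Let c be the probability that Ben plays t1. In a completely mixed equilibrium, Anna must be indifferent between s1 and s2.
Anna's expected payoff from s1 is 2c + 7(1−c); from s2 it is 8c + 5(1−c).
Setting these equal: −5c + 7 = 3c + 5, so c = 1/4.
Therefore Ben plays t2 with probability 1 − 1/4 = 3/4.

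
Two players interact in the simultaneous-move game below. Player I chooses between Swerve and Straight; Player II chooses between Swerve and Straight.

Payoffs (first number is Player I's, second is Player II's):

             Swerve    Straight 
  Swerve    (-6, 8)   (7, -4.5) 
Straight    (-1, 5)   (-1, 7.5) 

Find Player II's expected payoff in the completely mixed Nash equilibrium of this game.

First find x, the probability Player I plays Swerve, from Player II's indifference between Swerve and Straight: 8x + 5(1−x) = −4.5x + 7.5(1−x), giving x = 1/6.
Since Player II is indifferent in equilibrium, Player II's expected payoff equals the payoff from either column against (1/6, 5/6). Using Swerve: 8(1/6) + 5(5/6) = 11/2.

11/2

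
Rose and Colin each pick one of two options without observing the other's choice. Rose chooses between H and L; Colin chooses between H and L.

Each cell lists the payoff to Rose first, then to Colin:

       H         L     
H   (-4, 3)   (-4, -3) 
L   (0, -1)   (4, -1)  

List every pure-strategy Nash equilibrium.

(H, H): Rose prefers L (0 > -4) — not an equilibrium.
(H, L): Rose prefers L (4 > -4); Colin prefers H (3 > -3) — not an equilibrium.
(L, H): Rose gets 0 ≥ -4 from H, and Colin gets -1 ≥ -1 from L — Nash equilibrium.
(L, L): Rose gets 4 ≥ -4 from H, and Colin gets -1 ≥ -1 from H — Nash equilibrium.

(L, H) and (L, L)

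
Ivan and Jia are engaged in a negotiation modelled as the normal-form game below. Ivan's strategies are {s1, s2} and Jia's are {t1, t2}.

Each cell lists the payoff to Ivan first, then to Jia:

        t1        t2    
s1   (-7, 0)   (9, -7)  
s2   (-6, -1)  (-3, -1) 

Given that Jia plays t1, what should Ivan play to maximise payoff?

Against t1, Ivan earns -7 from s1 and -6 from s2.
So s2 is the best response.

s2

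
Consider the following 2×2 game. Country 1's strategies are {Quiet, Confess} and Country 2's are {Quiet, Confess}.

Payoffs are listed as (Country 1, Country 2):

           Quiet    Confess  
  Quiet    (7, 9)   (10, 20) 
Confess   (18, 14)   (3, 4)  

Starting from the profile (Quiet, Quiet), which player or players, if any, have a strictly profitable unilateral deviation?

Country 1 at (Quiet, Quiet) earns 7; deviating to Confess yields 18 — a strict improvement.
Country 2 earns 9; deviating to Confess yields 20 — a strict improvement.
Both Country 1 and Country 2 have strictly profitable deviations.

Both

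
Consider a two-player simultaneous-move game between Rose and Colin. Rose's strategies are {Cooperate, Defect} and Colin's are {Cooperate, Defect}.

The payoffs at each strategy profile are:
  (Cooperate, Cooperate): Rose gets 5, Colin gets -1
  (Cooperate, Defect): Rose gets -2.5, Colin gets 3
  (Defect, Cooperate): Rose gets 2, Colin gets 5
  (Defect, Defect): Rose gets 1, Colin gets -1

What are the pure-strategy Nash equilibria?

none

(Cooperate, Cooperate): Colin prefers Defect (3 > -1) — not an equilibrium.
(Cooperate, Defect): Rose prefers Defect (1 > -2.5) — not an equilibrium.
(Defect, Cooperate): Rose prefers Cooperate (5 > 2) — not an equilibrium.
(Defect, Defect): Colin prefers Cooperate (5 > -1) — not an equilibrium.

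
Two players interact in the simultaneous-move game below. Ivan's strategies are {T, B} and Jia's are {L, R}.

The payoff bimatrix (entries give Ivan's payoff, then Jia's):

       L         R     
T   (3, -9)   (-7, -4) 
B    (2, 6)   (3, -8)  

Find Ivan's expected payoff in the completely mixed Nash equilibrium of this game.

23/11

First find y, the probability Jia plays L, from Ivan's indifference between T and B: 3y − 7(1−y) = 2y + 3(1−y), giving y = 10/11.
Since Ivan is indifferent in equilibrium, Ivan's expected payoff equals the payoff from either row against (10/11, 1/11). Using T: 3(10/11) − 7(1/11) = 23/11.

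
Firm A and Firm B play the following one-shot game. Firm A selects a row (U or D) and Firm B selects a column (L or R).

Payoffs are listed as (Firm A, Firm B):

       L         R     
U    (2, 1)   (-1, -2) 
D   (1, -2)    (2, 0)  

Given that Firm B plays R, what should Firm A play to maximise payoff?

Against R, Firm A earns -1 from U and 2 from D.
So D is the best response.

D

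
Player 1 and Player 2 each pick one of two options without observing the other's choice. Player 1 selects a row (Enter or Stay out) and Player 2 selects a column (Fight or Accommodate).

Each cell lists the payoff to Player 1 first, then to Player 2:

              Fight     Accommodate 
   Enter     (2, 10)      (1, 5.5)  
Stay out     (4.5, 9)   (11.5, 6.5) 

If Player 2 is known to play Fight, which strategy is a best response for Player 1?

Stay out

Against Fight, Player 1 earns 2 from Enter and 4.5 from Stay out.
So Stay out is the best response.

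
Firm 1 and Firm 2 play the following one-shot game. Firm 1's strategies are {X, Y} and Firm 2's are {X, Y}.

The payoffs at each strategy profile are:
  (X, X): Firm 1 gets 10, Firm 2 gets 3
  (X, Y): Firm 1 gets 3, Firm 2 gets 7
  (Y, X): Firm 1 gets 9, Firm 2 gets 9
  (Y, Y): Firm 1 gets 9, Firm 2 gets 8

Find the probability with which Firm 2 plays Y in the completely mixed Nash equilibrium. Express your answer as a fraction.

1/7

Let y be the probability that Firm 2 plays X. In a completely mixed equilibrium, Firm 1 must be indifferent between X and Y.
Firm 1's expected payoff from X is 10y + 3(1−y); from Y it is 9y + 9(1−y).
Setting these equal: 7y + 3 = 9, so y = 6/7.
Therefore Firm 2 plays Y with probability 1 − 6/7 = 1/7.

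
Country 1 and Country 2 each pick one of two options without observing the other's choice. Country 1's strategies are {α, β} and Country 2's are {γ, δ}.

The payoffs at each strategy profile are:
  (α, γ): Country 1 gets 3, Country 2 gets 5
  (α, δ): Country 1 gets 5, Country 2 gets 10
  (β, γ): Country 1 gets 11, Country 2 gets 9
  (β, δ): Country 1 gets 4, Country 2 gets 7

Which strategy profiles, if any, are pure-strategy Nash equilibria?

(α, δ) and (β, γ)

(α, γ): Country 1 prefers β (11 > 3); Country 2 prefers δ (10 > 5) — not an equilibrium.
(α, δ): Country 1 gets 5 ≥ 4 from β, and Country 2 gets 10 ≥ 5 from γ — Nash equilibrium.
(β, γ): Country 1 gets 11 ≥ 3 from α, and Country 2 gets 9 ≥ 7 from δ — Nash equilibrium.
(β, δ): Country 1 prefers α (5 > 4); Country 2 prefers γ (9 > 7) — not an equilibrium.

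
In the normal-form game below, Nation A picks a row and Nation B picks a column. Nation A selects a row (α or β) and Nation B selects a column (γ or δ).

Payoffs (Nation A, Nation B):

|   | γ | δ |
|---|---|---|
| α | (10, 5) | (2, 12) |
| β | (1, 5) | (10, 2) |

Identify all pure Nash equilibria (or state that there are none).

none

(α, γ): Nation B prefers δ (12 > 5) — not an equilibrium.
(α, δ): Nation A prefers β (10 > 2) — not an equilibrium.
(β, γ): Nation A prefers α (10 > 1) — not an equilibrium.
(β, δ): Nation B prefers γ (5 > 2) — not an equilibrium.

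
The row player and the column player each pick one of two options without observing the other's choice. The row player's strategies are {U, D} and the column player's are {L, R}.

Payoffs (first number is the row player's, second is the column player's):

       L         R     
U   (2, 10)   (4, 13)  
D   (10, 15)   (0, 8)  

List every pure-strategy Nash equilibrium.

(U, R) and (D, L)

(U, L): the row player prefers D (10 > 2); the column player prefers R (13 > 10) — not an equilibrium.
(U, R): the row player gets 4 ≥ 0 from D, and the column player gets 13 ≥ 10 from L — Nash equilibrium.
(D, L): the row player gets 10 ≥ 2 from U, and the column player gets 15 ≥ 8 from R — Nash equilibrium.
(D, R): the row player prefers U (4 > 0); the column player prefers L (15 > 8) — not an equilibrium.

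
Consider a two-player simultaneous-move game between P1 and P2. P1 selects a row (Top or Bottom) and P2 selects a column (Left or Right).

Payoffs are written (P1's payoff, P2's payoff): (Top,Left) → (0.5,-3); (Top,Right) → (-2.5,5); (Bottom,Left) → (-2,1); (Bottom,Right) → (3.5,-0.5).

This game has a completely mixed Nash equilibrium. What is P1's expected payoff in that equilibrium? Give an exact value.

-13/34

First find y, the probability P2 plays Left, from P1's indifference between Top and Bottom: 0.5y − 2.5(1−y) = −2y + 3.5(1−y), giving y = 12/17.
Since P1 is indifferent in equilibrium, P1's expected payoff equals the payoff from either row against (12/17, 5/17). Using Top: 0.5(12/17) − 2.5(5/17) = -13/34.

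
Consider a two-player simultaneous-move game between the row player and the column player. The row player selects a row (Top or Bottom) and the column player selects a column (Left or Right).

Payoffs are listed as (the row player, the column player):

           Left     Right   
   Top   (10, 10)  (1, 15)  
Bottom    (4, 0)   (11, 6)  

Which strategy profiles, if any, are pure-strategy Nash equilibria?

(Top, Left): the column player prefers Right (15 > 10) — not an equilibrium.
(Top, Right): the row player prefers Bottom (11 > 1) — not an equilibrium.
(Bottom, Left): the row player prefers Top (10 > 4); the column player prefers Right (6 > 0) — not an equilibrium.
(Bottom, Right): the row player gets 11 ≥ 1 from Top, and the column player gets 6 ≥ 0 from Left — Nash equilibrium.

(Bottom, Right)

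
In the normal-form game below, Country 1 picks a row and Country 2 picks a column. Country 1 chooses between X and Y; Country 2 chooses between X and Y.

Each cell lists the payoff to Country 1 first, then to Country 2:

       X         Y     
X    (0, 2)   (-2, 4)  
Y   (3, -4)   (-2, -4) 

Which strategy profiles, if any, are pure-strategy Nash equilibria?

(X, Y) and (Y, X) and (Y, Y)

(X, X): Country 1 prefers Y (3 > 0); Country 2 prefers Y (4 > 2) — not an equilibrium.
(X, Y): Country 1 gets -2 ≥ -2 from Y, and Country 2 gets 4 ≥ 2 from X — Nash equilibrium.
(Y, X): Country 1 gets 3 ≥ 0 from X, and Country 2 gets -4 ≥ -4 from Y — Nash equilibrium.
(Y, Y): Country 1 gets -2 ≥ -2 from X, and Country 2 gets -4 ≥ -4 from X — Nash equilibrium.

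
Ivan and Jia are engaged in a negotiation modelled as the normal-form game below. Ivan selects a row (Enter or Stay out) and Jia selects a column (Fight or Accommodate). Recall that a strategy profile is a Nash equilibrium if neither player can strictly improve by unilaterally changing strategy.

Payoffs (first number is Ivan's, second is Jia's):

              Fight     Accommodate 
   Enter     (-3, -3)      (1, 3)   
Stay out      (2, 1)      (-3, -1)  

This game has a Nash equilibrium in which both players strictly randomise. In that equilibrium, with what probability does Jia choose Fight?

Let c be the probability that Jia plays Fight. In a completely mixed equilibrium, Ivan must be indifferent between Enter and Stay out.
Ivan's expected payoff from Enter is −3c + (1−c); from Stay out it is 2c − 3(1−c).
Setting these equal: −4c + 1 = 5c − 3, so c = 4/9.

4/9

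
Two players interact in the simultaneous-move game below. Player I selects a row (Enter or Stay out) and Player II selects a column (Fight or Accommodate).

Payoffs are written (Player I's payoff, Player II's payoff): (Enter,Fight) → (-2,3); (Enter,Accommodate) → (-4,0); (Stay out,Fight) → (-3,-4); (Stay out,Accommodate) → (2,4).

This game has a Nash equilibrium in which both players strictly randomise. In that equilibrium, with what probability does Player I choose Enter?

Let x be the probability that Player I plays Enter. In a completely mixed equilibrium, Player II must be indifferent between Fight and Accommodate.
Player II's expected payoff from Fight is 3x − 4(1−x); from Accommodate it is 4(1−x).
Setting these equal: 7x − 4 = −4x + 4, so x = 8/11.

8/11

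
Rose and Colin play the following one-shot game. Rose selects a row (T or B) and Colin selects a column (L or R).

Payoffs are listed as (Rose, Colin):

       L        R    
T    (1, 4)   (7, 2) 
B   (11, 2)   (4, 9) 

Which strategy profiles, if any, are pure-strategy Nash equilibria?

none

(T, L): Rose prefers B (11 > 1) — not an equilibrium.
(T, R): Colin prefers L (4 > 2) — not an equilibrium.
(B, L): Colin prefers R (9 > 2) — not an equilibrium.
(B, R): Rose prefers T (7 > 4) — not an equilibrium.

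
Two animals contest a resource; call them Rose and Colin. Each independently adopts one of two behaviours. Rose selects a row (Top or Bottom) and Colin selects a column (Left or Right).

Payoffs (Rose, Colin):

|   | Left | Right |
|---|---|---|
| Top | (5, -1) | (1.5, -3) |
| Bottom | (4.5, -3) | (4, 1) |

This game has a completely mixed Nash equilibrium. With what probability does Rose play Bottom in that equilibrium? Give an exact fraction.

1/3

Let p be the probability that Rose plays Top. In a completely mixed equilibrium, Colin must be indifferent between Left and Right.
Colin's expected payoff from Left is −p − 3(1−p); from Right it is −3p + (1−p).
Setting these equal: 2p − 3 = −4p + 1, so p = 2/3.
Therefore Rose plays Bottom with probability 1 − 2/3 = 1/3.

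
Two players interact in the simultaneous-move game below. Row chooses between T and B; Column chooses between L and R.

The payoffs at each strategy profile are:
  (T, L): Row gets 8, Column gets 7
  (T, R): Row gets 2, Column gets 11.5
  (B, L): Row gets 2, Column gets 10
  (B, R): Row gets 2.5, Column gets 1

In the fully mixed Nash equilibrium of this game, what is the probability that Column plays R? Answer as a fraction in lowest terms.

12/13

Let y be the probability that Column plays L. In a completely mixed equilibrium, Row must be indifferent between T and B.
Row's expected payoff from T is 8y + 2(1−y); from B it is 2y + 2.5(1−y).
Setting these equal: 6y + 2 = −0.5y + 2.5, so y = 1/13.
Therefore Column plays R with probability 1 − 1/13 = 12/13.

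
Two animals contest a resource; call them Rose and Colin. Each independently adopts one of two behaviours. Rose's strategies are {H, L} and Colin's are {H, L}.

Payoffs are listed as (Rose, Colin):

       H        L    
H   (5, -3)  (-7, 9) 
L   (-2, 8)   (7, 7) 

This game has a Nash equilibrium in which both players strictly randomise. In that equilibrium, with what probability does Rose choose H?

Let p be the probability that Rose plays H. In a completely mixed equilibrium, Colin must be indifferent between H and L.
Colin's expected payoff from H is −3p + 8(1−p); from L it is 9p + 7(1−p).
Setting these equal: −11p + 8 = 2p + 7, so p = 1/13.

1/13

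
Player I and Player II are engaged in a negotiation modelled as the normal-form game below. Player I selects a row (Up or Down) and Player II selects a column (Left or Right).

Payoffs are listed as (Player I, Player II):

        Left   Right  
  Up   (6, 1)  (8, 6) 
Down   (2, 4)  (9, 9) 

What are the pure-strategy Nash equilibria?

(Up, Left): Player II prefers Right (6 > 1) — not an equilibrium.
(Up, Right): Player I prefers Down (9 > 8) — not an equilibrium.
(Down, Left): Player I prefers Up (6 > 2); Player II prefers Right (9 > 4) — not an equilibrium.
(Down, Right): Player I gets 9 ≥ 8 from Up, and Player II gets 9 ≥ 4 from Left — Nash equilibrium.

(Down, Right)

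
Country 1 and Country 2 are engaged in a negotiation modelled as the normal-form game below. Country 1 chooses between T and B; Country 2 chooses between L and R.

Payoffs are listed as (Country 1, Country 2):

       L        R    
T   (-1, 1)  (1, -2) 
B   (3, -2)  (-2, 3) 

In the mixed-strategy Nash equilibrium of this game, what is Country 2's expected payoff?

-1/8

First find x, the probability Country 1 plays T, from Country 2's indifference between L and R: x − 2(1−x) = −2x + 3(1−x), giving x = 5/8.
Since Country 2 is indifferent in equilibrium, Country 2's expected payoff equals the payoff from either column against (5/8, 3/8). Using L: (5/8) − 2(3/8) = -1/8.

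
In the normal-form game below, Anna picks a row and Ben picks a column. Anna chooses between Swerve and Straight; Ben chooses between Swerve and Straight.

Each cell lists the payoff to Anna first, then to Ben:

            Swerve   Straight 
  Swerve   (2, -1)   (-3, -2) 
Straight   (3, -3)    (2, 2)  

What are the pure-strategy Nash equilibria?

(Swerve, Swerve): Anna prefers Straight (3 > 2) — not an equilibrium.
(Swerve, Straight): Anna prefers Straight (2 > -3); Ben prefers Swerve (-1 > -2) — not an equilibrium.
(Straight, Swerve): Ben prefers Straight (2 > -3) — not an equilibrium.
(Straight, Straight): Anna gets 2 ≥ -3 from Swerve, and Ben gets 2 ≥ -3 from Swerve — Nash equilibrium.

(Straight, Straight)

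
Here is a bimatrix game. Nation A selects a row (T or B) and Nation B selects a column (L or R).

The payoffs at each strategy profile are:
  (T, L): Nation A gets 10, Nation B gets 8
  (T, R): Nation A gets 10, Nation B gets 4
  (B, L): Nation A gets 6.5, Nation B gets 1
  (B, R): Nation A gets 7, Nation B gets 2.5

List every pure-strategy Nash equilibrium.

(T, L)

(T, L): Nation A gets 10 ≥ 6.5 from B, and Nation B gets 8 ≥ 4 from R — Nash equilibrium.
(T, R): Nation B prefers L (8 > 4) — not an equilibrium.
(B, L): Nation A prefers T (10 > 6.5); Nation B prefers R (2.5 > 1) — not an equilibrium.
(B, R): Nation A prefers T (10 > 7) — not an equilibrium.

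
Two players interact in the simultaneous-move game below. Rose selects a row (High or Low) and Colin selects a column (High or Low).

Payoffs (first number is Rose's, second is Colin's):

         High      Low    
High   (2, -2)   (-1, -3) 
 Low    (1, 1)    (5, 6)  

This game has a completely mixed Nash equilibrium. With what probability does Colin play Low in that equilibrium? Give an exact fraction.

1/7

Let y be the probability that Colin plays High. In a completely mixed equilibrium, Rose must be indifferent between High and Low.
Rose's expected payoff from High is 2y − (1−y); from Low it is y + 5(1−y).
Setting these equal: 3y − 1 = −4y + 5, so y = 6/7.
Therefore Colin plays Low with probability 1 − 6/7 = 1/7.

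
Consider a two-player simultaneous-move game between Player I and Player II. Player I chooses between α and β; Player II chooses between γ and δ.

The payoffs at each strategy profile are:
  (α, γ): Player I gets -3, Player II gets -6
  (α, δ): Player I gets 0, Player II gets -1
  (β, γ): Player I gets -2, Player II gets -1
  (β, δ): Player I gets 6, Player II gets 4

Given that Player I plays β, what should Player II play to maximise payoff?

δ

Against β, Player II earns -1 from γ and 4 from δ.
So δ is the best response.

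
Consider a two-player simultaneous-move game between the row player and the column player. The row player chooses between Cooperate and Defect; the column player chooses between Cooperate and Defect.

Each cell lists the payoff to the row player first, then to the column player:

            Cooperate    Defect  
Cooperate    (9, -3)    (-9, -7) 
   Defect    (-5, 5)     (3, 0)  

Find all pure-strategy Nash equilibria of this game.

(Cooperate, Cooperate): the row player gets 9 ≥ -5 from Defect, and the column player gets -3 ≥ -7 from Defect — Nash equilibrium.
(Cooperate, Defect): the row player prefers Defect (3 > -9); the column player prefers Cooperate (-3 > -7) — not an equilibrium.
(Defect, Cooperate): the row player prefers Cooperate (9 > -5) — not an equilibrium.
(Defect, Defect): the column player prefers Cooperate (5 > 0) — not an equilibrium.

(Cooperate, Cooperate)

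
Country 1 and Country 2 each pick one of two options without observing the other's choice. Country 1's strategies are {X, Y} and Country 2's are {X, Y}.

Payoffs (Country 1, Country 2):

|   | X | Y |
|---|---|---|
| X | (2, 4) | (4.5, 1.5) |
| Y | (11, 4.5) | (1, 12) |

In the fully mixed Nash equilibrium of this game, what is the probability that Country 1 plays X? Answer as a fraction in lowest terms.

3/4

Let x be the probability that Country 1 plays X. In a completely mixed equilibrium, Country 2 must be indifferent between X and Y.
Country 2's expected payoff from X is 4x + 4.5(1−x); from Y it is 1.5x + 12(1−x).
Setting these equal: −0.5x + 4.5 = −10.5x + 12, so x = 3/4.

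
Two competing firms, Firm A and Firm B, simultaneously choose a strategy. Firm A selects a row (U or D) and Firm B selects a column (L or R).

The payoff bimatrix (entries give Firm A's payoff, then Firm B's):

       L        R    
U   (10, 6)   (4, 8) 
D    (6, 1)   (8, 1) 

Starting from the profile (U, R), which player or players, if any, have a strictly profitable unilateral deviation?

Firm A at (U, R) earns 4; deviating to D yields 8 — a strict improvement.
Firm B earns 8; deviating to L yields 6 — not better.
Only Firm A has a strictly profitable deviation.

Firm A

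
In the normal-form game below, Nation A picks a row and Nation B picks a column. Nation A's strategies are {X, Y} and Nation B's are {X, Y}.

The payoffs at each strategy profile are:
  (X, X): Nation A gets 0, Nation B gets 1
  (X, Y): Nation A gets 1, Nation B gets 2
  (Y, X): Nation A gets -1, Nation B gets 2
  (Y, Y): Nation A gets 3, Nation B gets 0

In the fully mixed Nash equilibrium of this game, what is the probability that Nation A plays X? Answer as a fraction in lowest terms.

Let r be the probability that Nation A plays X. In a completely mixed equilibrium, Nation B must be indifferent between X and Y.
Nation B's expected payoff from X is r + 2(1−r); from Y it is 2r.
Setting these equal: −r + 2 = 2r, so r = 2/3.

2/3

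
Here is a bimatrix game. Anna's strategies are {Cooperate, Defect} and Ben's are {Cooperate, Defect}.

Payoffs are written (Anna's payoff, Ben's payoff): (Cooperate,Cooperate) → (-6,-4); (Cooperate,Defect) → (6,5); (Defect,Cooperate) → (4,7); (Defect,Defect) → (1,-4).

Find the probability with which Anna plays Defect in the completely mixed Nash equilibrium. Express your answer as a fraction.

Let x be the probability that Anna plays Cooperate. In a completely mixed equilibrium, Ben must be indifferent between Cooperate and Defect.
Ben's expected payoff from Cooperate is −4x + 7(1−x); from Defect it is 5x − 4(1−x).
Setting these equal: −11x + 7 = 9x − 4, so x = 11/20.
Therefore Anna plays Defect with probability 1 − 11/20 = 9/20.

9/20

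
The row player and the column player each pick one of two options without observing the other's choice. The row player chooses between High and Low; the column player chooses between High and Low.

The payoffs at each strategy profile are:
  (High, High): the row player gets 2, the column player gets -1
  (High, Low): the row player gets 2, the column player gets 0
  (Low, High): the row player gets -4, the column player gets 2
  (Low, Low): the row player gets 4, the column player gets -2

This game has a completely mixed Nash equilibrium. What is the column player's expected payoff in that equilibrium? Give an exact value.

First find p, the probability the row player plays High, from the column player's indifference between High and Low: −p + 2(1−p) = −2(1−p), giving p = 4/5.
Since the column player is indifferent in equilibrium, the column player's expected payoff equals the payoff from either column against (4/5, 1/5). Using High: −(4/5) + 2(1/5) = -2/5.

-2/5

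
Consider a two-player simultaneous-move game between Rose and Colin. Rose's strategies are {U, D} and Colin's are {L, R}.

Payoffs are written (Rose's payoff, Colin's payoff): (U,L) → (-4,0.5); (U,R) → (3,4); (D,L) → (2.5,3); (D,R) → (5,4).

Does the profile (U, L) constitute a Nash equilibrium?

At (U, L), Rose earns -4; switching to D would give 2.5, so Rose would deviate.
Colin earns 0.5; switching to R would give 4, so Colin would deviate.
Since at least one player can profitably deviate, this is not a Nash equilibrium.

No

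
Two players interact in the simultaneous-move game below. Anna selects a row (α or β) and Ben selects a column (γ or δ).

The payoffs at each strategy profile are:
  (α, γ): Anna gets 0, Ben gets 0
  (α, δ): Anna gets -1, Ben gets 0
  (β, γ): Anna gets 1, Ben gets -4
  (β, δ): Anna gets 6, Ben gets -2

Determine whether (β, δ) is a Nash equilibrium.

Yes

At (β, δ), Anna earns 6; switching to α would give -1, so Anna has no profitable deviation.
Ben earns -2; switching to γ would give -4, so Ben has no profitable deviation.
Neither player can gain by a unilateral deviation, so this profile is a Nash equilibrium.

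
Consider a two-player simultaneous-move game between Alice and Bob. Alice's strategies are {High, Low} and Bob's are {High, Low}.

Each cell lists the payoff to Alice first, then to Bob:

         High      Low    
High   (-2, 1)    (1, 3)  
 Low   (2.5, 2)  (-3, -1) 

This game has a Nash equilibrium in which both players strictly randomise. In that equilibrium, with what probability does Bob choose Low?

9/17

Let c be the probability that Bob plays High. In a completely mixed equilibrium, Alice must be indifferent between High and Low.
Alice's expected payoff from High is −2c + (1−c); from Low it is 2.5c − 3(1−c).
Setting these equal: −3c + 1 = 5.5c − 3, so c = 8/17.
Therefore Bob plays Low with probability 1 − 8/17 = 9/17.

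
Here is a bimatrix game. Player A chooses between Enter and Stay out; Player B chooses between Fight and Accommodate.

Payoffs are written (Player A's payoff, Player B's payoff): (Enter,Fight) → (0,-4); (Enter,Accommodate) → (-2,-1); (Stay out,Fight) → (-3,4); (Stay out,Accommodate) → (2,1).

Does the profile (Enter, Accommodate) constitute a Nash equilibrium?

At (Enter, Accommodate), Player A earns -2; switching to Stay out would give 2, so Player A would deviate.
Player B earns -1; switching to Fight would give -4, so Player B has no profitable deviation.
Since at least one player can profitably deviate, this is not a Nash equilibrium.

No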